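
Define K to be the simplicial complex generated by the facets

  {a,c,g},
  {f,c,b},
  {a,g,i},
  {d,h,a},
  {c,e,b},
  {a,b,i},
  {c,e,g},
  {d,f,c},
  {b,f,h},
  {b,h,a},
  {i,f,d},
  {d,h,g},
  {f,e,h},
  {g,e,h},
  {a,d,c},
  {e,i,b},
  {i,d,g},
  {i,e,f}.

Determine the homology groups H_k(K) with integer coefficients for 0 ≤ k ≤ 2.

Take the total order a < b < c < d < e < f < g < h < i on the vertex set. Then K (dimension 2) consists of the simplices:

  0-simplices (9): a, b, c, d, e, f, g, h, i
  1-simplices (27): ab, ac, ad, ag, ah, ai, bc, be, bf, bh, bi, cd, ce, cf, cg, df, dg, dh, di, ef, eg, eh, ei, fh, fi, gh, gi
  2-simplices (18): abh, abi, acd, acg, adh, agi, bce, bcf, bei, bfh, cdf, ceg, dfi, dgh, dgi, efh, efi, egh

Hence C_0 ≅ Z^9, C_1 ≅ Z^27, C_2 ≅ Z^18.

∂_1: C_1 → C_0 is given by ∂[p,q] = [q] − [p].
This gives a 9×27 integer matrix of rank 8; reducing to Smith normal form yields diagonal entries (1,1,1,1,1,1,1,1).

The boundary map ∂_2: C_2 → C_1 maps a triangle to the signed sum of its edges. For instance
  ∂bce = ce − be + bc,
  ∂agi = gi − ai + ag.
The resulting 27×18 matrix has rank 18, and its Smith normal form has invariant factors (1,1,1,1,1,1,1,1,1,1,1,1,1,1,1,1,1,2).

Computing H_k = (kernel of ∂_k) / (image of ∂_{k+1}):

  H_0: rank C_0 − rank ∂_1 = 9 − 8 = 1, and the invariant factors of ∂_1 are all 1, so H_0 ≅ Z.
  H_1: rank ker ∂_1 − rank ∂_2 = (27 − 8) − 18 = 1, and ∂_2 has invariant factor 2 > 1, so H_1 ≅ Z ⊕ Z_2.
  H_2: rank ker ∂_2 − rank ∂_3 = (18 − 18) − 0 = 0, and there is no ∂_3, so H_2 ≅ 0.

H_0 ≅ Z,  H_1 ≅ Z ⊕ Z_2,  H_2 = 0.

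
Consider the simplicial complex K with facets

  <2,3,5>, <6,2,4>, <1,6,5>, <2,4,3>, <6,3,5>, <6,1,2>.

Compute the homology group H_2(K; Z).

Order the vertices as 1 < 2 < 3 < 4 < 5 < 6. Listing each simplex with vertices in this order, K has dimension 2 with simplices:

  0-simplices (6): [1], [2], [3], [4], [5], [6]
  1-simplices (12): [1,2], [1,5], [1,6], [2,3], [2,4], [2,5], [2,6], [3,4], [3,5], [3,6], [4,6], [5,6]
  2-simplices (6): [1,2,6], [1,5,6], [2,3,4], [2,3,5], [2,4,6], [3,5,6]

so the chain groups are C_0 ≅ Z^6, C_1 ≅ Z^12, C_2 ≅ Z^6.

The boundary map ∂_1: C_1 → C_0 is given by ∂[p,q] = [q] − [p].
This gives a 6×12 integer matrix of rank 5; reducing to Smith normal form yields diagonal entries (1,1,1,1,1).

The boundary map ∂_2: C_2 → C_1 maps a triangle to the signed sum of its edges. For instance
  ∂[2,3,4] = [3,4] − [2,4] + [2,3],
  ∂[2,4,6] = [4,6] − [2,6] + [2,4].
The 12×6 boundary matrix has rank 6 and Smith normal form diag(1,1,1,1,1,1).

Reading off H_k = ker ∂_k / im ∂_{k+1}:

  H_2: rank ker ∂_2 − rank ∂_3 = (6 − 6) − 0 = 0, and there is no ∂_3, so H_2 ≅ 0.

(K is a triangulation of the cylinder S^1 x I.)

H_2 ≅ 0.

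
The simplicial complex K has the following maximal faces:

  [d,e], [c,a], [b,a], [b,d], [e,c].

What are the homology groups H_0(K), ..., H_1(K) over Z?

H_0 ≅ Z,  H_1 ≅ Z.

Order the vertices as a < b < c < d < e. Listing each simplex with vertices in this order, K has dimension 1 with simplices:

  0-simplices (5): a, b, c, d, e
  1-simplices (5): ab, ac, bd, ce, de

giving chain groups C_0 ≅ Z^5, C_1 ≅ Z^5.

The boundary map ∂_1: C_1 → C_0 is given by ∂[p,q] = [q] − [p].
This gives a 5×5 integer matrix of rank 4; reducing to Smith normal form yields diagonal entries (1,1,1,1).

Computing H_k = (kernel of ∂_k) / (image of ∂_{k+1}):

  H_0: rank C_0 − rank ∂_1 = 5 − 4 = 1, and the invariant factors of ∂_1 are all 1, so H_0 = Z.
  H_1: rank ker ∂_1 − rank ∂_2 = (5 − 4) − 0 = 1, and there is no ∂_2, so H_1 = Z.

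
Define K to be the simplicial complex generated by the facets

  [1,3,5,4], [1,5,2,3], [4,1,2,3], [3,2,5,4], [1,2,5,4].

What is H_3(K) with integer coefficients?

H_3 = Z.

We work with the vertex ordering 1 < 2 < 3 < 4 < 5. The simplices of K, each written with vertices in increasing order, are:

  0-simplices (5): [1], [2], [3], [4], [5]
  1-simplices (10): [1,2], [1,3], [1,4], [1,5], [2,3], [2,4], [2,5], [3,4], [3,5], [4,5]
  2-simplices (10): [1,2,3], [1,2,4], [1,2,5], [1,3,4], [1,3,5], [1,4,5], [2,3,4], [2,3,5], [2,4,5], [3,4,5]
  3-simplices (5): [1,2,3,4], [1,2,3,5], [1,2,4,5], [1,3,4,5], [2,3,4,5]

so the chain groups are C_0 ≅ Z^5, C_1 ≅ Z^10, C_2 ≅ Z^10, C_3 ≅ Z^5.

The boundary map ∂_1: C_1 → C_0 maps an edge to its endpoints' difference, ∂[p,q] = q − p. For instance
  ∂[3,4] = [4] − [3].
As a 5×10 matrix over Z this has rank 4, with invariant factors (1,1,1,1).

Boundary ∂_2: C_2 → C_1 acts by ∂[p,q,r] = [q,r] − [p,r] + [p,q]. For instance
  ∂[1,2,3] = [2,3] − [1,3] + [1,2],
  ∂[1,2,4] = [2,4] − [1,4] + [1,2].
The 10×10 boundary matrix has rank 6 and Smith normal form diag(1,1,1,1,1,1).

∂_3: C_3 → C_2 sends each 3-simplex σ to the alternating sum Σ_i (−1)^i (σ with its i-th vertex removed). For instance
  ∂[1,2,3,5] = [2,3,5] − [1,3,5] + [1,2,5] − [1,2,3],
  ∂[1,2,3,4] = [2,3,4] − [1,3,4] + [1,2,4] − [1,2,3].
The resulting 10×5 matrix has rank 4, and its Smith normal form has invariant factors (1,1,1,1).

Now H_k = ker ∂_k / im ∂_{k+1}, so:

  H_3: rank ker ∂_3 − rank ∂_4 = (5 − 4) − 0 = 1, and there is no ∂_4, so H_3 ≅ Z.

(K is a triangulation of the 3-sphere S^3.)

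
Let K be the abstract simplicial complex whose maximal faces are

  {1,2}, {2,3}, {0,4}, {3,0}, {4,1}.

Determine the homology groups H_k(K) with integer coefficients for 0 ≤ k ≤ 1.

H_0 ≅ Z,  H_1 ≅ Z.

Order the vertices as 0 < 1 < 2 < 3 < 4. Listing each simplex with vertices in this order, K has dimension 1 with simplices:

  0-simplices (5): [0], [1], [2], [3], [4]
  1-simplices (5): [0,3], [0,4], [1,2], [1,4], [2,3]

so the chain groups are C_0 ≅ Z^5, C_1 ≅ Z^5.

Boundary ∂_1: C_1 → C_0 sends each edge [p,q] (with p < q) to q − p.
The 5×5 boundary matrix has rank 4 and Smith normal form diag(1,1,1,1).

From H_k ≅ ker(∂_k) / im(∂_{k+1}) we obtain:

  H_0: rank C_0 − rank ∂_1 = 5 − 4 = 1, and the invariant factors of ∂_1 are all 1, so H_0 ≅ Z.
  H_1: rank ker ∂_1 − rank ∂_2 = (5 − 4) − 0 = 1, and there is no ∂_2, so H_1 ≅ Z.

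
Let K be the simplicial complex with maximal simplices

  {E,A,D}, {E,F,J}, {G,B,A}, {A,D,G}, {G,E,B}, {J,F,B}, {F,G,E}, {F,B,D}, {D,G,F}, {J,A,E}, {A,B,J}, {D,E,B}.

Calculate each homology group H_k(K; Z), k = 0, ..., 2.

H_0 = Z,  H_1 = Z_2,  H_2 = 0.

K has 7 vertices, 18 edges, 12 triangles.
rank ∂_0 = 0, rank ∂_1 = 6 ⇒ b_0 = 7 − 0 − 6 = 1; all invariant factors of ∂_1 are 1 so no torsion. So H_0 ≅ Z.
rank ∂_1 = 6, rank ∂_2 = 12 ⇒ b_1 = 18 − 6 − 12 = 0; ∂_2 has invariant factor(s) [2] giving torsion. So H_1 ≅ Z_2.
rank ∂_2 = 12, rank ∂_3 = 0 ⇒ b_2 = 12 − 12 − 0 = 0. So H_2 ≅ 0.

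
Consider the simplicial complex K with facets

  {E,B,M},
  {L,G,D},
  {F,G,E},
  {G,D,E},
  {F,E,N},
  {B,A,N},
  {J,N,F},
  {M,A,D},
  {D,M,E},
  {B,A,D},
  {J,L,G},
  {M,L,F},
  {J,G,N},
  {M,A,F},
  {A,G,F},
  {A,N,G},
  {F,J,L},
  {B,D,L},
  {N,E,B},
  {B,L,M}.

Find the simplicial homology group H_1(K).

We work with the vertex ordering A < B < D < E < F < G < J < L < M < N. The simplices of K, each written with vertices in increasing order, are:

  0-simplices (10): A, B, D, E, F, G, J, L, M, N
  1-simplices (30): AB, AD, AF, AG, AM, AN, BD, BE, BL, BM, BN, DE, DG, DL, DM, EF, EG, EM, EN, FG, FJ, FL, FM, FN, GJ, GL, GN, JL, JN, LM
  2-simplices (20): ABD, ABN, ADM, AFG, AFM, AGN, BDL, BEM, BEN, BLM, DEG, DEM, DGL, EFG, EFN, FJL, FJN, FLM, GJL, GJN

so the chain groups are C_0 ≅ Z^10, C_1 ≅ Z^30, C_2 ≅ Z^20.

Boundary ∂_1: C_1 → C_0 maps an edge to its endpoints' difference, ∂[p,q] = q − p. For instance
  ∂BD = D − B.
The resulting 10×30 matrix has rank 9, and its Smith normal form has invariant factors (1,1,1,1,1,1,1,1,1).

∂_2: C_2 → C_1 sends each 2-simplex [p,q,r] to [q,r] − [p,r] + [p,q]. For instance
  ∂FJN = JN − FN + FJ,
  ∂EFG = FG − EG + EF.
The resulting 30×20 matrix has rank 20, and its Smith normal form has invariant factors (1,1,1,1,1,1,1,1,1,1,1,1,1,1,1,1,1,1,1,2).

Now H_k = ker ∂_k / im ∂_{k+1}, so:

  H_1: rank ker ∂_1 − rank ∂_2 = (30 − 9) − 20 = 1, and ∂_2 has invariant factor 2 > 1, so H_1 ≅ Z ⊕ Z/2.

(K is a triangulation of the Klein bottle.)

H_1 ≅ Z ⊕ Z/2.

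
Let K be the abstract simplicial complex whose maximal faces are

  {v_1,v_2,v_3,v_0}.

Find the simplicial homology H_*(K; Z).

Fix the vertex order v_0 < v_1 < v_2 < v_3 and write every simplex with vertices in increasing order. Then dim K = 3 and the simplices of K are:

  0-simplices (4): [v_0], [v_1], [v_2], [v_3]
  1-simplices (6): [v_0,v_1], [v_0,v_2], [v_0,v_3], [v_1,v_2], [v_1,v_3], [v_2,v_3]
  2-simplices (4): [v_0,v_1,v_2], [v_0,v_1,v_3], [v_0,v_2,v_3], [v_1,v_2,v_3]
  3-simplices (1): [v_0,v_1,v_2,v_3]

giving chain groups C_0 ≅ Z^4, C_1 ≅ Z^6, C_2 ≅ Z^4, C_3 ≅ Z^1.

Boundary ∂_1: C_1 → C_0 maps an edge to its endpoints' difference, ∂[p,q] = q − p. For instance
  ∂[v_0,v_3] = [v_3] − [v_0].
The resulting 4×6 matrix has rank 3, and its Smith normal form has invariant factors (1,1,1).

The boundary map ∂_2: C_2 → C_1 acts by ∂[p,q,r] = [q,r] − [p,r] + [p,q]. For instance
  ∂[v_1,v_2,v_3] = [v_2,v_3] − [v_1,v_3] + [v_1,v_2],
  ∂[v_0,v_1,v_3] = [v_1,v_3] − [v_0,v_3] + [v_0,v_1].
This gives a 6×4 integer matrix of rank 3; reducing to Smith normal form yields diagonal entries (1,1,1).

The boundary map ∂_3: C_3 → C_2 sends each 3-simplex σ to the alternating sum Σ_i (−1)^i (σ with its i-th vertex removed). For instance
  ∂[v_0,v_1,v_2,v_3] = [v_1,v_2,v_3] − [v_0,v_2,v_3] + [v_0,v_1,v_3] − [v_0,v_1,v_2].
As a 4×1 matrix over Z this has rank 1, with invariant factors (1).

Reading off H_k = ker ∂_k / im ∂_{k+1}:

  H_0: rank C_0 − rank ∂_1 = 4 − 3 = 1, and the invariant factors of ∂_1 are all 1, so H_0 = Z.
  H_1: rank ker ∂_1 − rank ∂_2 = (6 − 3) − 3 = 0, and the invariant factors of ∂_2 are all 1, so H_1 = 0.
  H_2: rank ker ∂_2 − rank ∂_3 = (4 − 3) − 1 = 0, and the invariant factors of ∂_3 are all 1, so H_2 = 0.
  H_3: rank ker ∂_3 − rank ∂_4 = (1 − 1) − 0 = 0, and there is no ∂_4, so H_3 = 0.

As a check, the Euler characteristic is 4 − 6 + 4 − 1 = 1, which agrees with 1 − 0 + 0 − 0 = 1.

H_0 ≅ Z,  H_1 = 0,  H_2 = 0,  H_3 = 0.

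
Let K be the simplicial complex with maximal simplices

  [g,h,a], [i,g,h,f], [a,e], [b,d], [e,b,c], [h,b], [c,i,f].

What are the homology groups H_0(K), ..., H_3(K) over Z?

H_0 = Z,  H_1 = Z^2,  H_2 = 0,  H_3 = 0.

We work with the vertex ordering a < b < c < d < e < f < g < h < i. The simplices of K, each written with vertices in increasing order, are:

  0-simplices (9): a, b, c, d, e, f, g, h, i
  1-simplices (16): ae, ag, ah, bc, bd, be, bh, ce, cf, ci, fg, fh, fi, gh, gi, hi
  2-simplices (7): agh, bce, cfi, fgh, fgi, fhi, ghi
  3-simplices (1): fghi

so the chain groups are C_0 ≅ Z^9, C_1 ≅ Z^16, C_2 ≅ Z^7, C_3 ≅ Z^1.

Boundary ∂_1: C_1 → C_0 sends each edge [p,q] (with p < q) to q − p. For instance
  ∂ae = e − a.
The resulting 9×16 matrix has rank 8, and its Smith normal form has invariant factors (1,1,1,1,1,1,1,1).

Boundary ∂_2: C_2 → C_1 sends each 2-simplex [p,q,r] to [q,r] − [p,r] + [p,q]. For instance
  ∂bce = ce − be + bc,
  ∂fgi = gi − fi + fg.
As a 16×7 matrix over Z this has rank 6, with invariant factors (1,1,1,1,1,1).

The boundary map ∂_3: C_3 → C_2 sends each 3-simplex σ to the alternating sum Σ_i (−1)^i (σ with its i-th vertex removed). For instance
  ∂fghi = ghi − fhi + fgi − fgh.
This gives a 7×1 integer matrix of rank 1; reducing to Smith normal form yields diagonal entries (1).

Computing H_k = (kernel of ∂_k) / (image of ∂_{k+1}):

  H_0: rank C_0 − rank ∂_1 = 9 − 8 = 1, and the invariant factors of ∂_1 are all 1, so H_0 ≅ Z.
  H_1: rank ker ∂_1 − rank ∂_2 = (16 − 8) − 6 = 2, and the invariant factors of ∂_2 are all 1, so H_1 ≅ Z^2.
  H_2: rank ker ∂_2 − rank ∂_3 = (7 − 6) − 1 = 0, and the invariant factors of ∂_3 are all 1, so H_2 ≅ 0.
  H_3: rank ker ∂_3 − rank ∂_4 = (1 − 1) − 0 = 0, and there is no ∂_4, so H_3 ≅ 0.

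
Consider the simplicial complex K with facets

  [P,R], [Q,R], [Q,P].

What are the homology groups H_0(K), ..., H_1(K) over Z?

We work with the vertex ordering P < Q < R. The simplices of K, each written with vertices in increasing order, are:

  0-simplices (3): P, Q, R
  1-simplices (3): PQ, PR, QR

giving chain groups C_0 ≅ Z^3, C_1 ≅ Z^3.

Boundary ∂_1: C_1 → C_0 maps an edge to its endpoints' difference, ∂[p,q] = q − p. For instance
  ∂PQ = Q − P.
As a 3×3 matrix over Z this has rank 2, with invariant factors (1,1).

Computing H_k = (kernel of ∂_k) / (image of ∂_{k+1}):

  H_0: rank C_0 − rank ∂_1 = 3 − 2 = 1, and the invariant factors of ∂_1 are all 1, so H_0 ≅ Z.
  H_1: rank ker ∂_1 − rank ∂_2 = (3 − 2) − 0 = 1, and there is no ∂_2, so H_1 ≅ Z.

As a check, the Euler characteristic is 3 − 3 = 0, which agrees with 1 − 1 = 0.
(K is a triangulation of the circle S^1.)

H_0 = Z,  H_1 = Z.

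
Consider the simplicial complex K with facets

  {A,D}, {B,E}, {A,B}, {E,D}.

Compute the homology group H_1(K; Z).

H_1 ≅ Z.

Take the total order A < B < D < E on the vertex set. Then K (dimension 1) consists of the simplices:

  0-simplices (4): A, B, D, E
  1-simplices (4): AB, AD, BE, DE

so the chain groups are C_0 ≅ Z^4, C_1 ≅ Z^4.

∂_1: C_1 → C_0 maps an edge to its endpoints' difference, ∂[p,q] = q − p.
The resulting 4×4 matrix has rank 3, and its Smith normal form has invariant factors (1,1,1).

Computing H_k = (kernel of ∂_k) / (image of ∂_{k+1}):

  H_1: rank ker ∂_1 − rank ∂_2 = (4 − 3) − 0 = 1, and there is no ∂_2, so H_1 ≅ Z.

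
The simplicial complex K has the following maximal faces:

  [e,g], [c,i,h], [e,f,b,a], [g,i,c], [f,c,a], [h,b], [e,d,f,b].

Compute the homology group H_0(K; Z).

H_0 ≅ Z.

Order the vertices as a < b < c < d < e < f < g < h < i. Listing each simplex with vertices in this order, K has dimension 3 with simplices:

  0-simplices (9): a, b, c, d, e, f, g, h, i
  1-simplices (18): ab, ac, ae, af, bd, be, bf, bh, cf, cg, ch, ci, de, df, ef, eg, gi, hi
  2-simplices (10): abe, abf, acf, aef, bde, bdf, bef, cgi, chi, def
  3-simplices (2): abef, bdef

so the chain groups are C_0 ≅ Z^9, C_1 ≅ Z^18, C_2 ≅ Z^10, C_3 ≅ Z^2.

Boundary ∂_1: C_1 → C_0 is given by ∂[p,q] = [q] − [p].
The 9×18 boundary matrix has rank 8 and Smith normal form diag(1,1,1,1,1,1,1,1).

∂_2: C_2 → C_1 maps a triangle to the signed sum of its edges. For instance
  ∂aef = ef − af + ae,
  ∂chi = hi − ci + ch.
As a 18×10 matrix over Z this has rank 8, with invariant factors (1,1,1,1,1,1,1,1).

Boundary ∂_3: C_3 → C_2 sends each 3-simplex σ to the alternating sum Σ_i (−1)^i (σ with its i-th vertex removed). For instance
  ∂abef = bef − aef + abf − abe,
  ∂bdef = def − bef + bdf − bde.
As a 10×2 matrix over Z this has rank 2, with invariant factors (1,1).

Now H_k = ker ∂_k / im ∂_{k+1}, so:

  H_0: rank C_0 − rank ∂_1 = 9 − 8 = 1, and the invariant factors of ∂_1 are all 1, so H_0 = Z.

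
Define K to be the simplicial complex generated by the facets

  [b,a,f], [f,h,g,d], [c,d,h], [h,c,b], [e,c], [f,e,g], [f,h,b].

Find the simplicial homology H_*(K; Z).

K has 8 vertices, 16 edges, 9 triangles, 1 3-simplex.
rank ∂_0 = 0, rank ∂_1 = 7 ⇒ b_0 = 8 − 0 − 7 = 1; all invariant factors of ∂_1 are 1 so no torsion. So H_0 ≅ Z.
rank ∂_1 = 7, rank ∂_2 = 8 ⇒ b_1 = 16 − 7 − 8 = 1; all invariant factors of ∂_2 are 1 so no torsion. So H_1 ≅ Z.
rank ∂_2 = 8, rank ∂_3 = 1 ⇒ b_2 = 9 − 8 − 1 = 0; all invariant factors of ∂_3 are 1 so no torsion. So H_2 ≅ 0.
rank ∂_3 = 1, rank ∂_4 = 0 ⇒ b_3 = 1 − 1 − 0 = 0. So H_3 ≅ 0.

H_0 = Z,  H_1 = Z,  H_2 = 0,  H_3 = 0.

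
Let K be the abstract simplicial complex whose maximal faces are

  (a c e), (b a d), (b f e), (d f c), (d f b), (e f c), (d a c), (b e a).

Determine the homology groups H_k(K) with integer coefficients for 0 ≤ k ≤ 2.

We work with the vertex ordering a < b < c < d < e < f. The simplices of K, each written with vertices in increasing order, are:

  0-simplices (6): a, b, c, d, e, f
  1-simplices (12): ab, ac, ad, ae, bd, be, bf, cd, ce, cf, df, ef
  2-simplices (8): abd, abe, acd, ace, bdf, bef, cdf, cef

Hence C_0 ≅ Z^6, C_1 ≅ Z^12, C_2 ≅ Z^8.

Boundary ∂_1: C_1 → C_0 maps an edge to its endpoints' difference, ∂[p,q] = q − p. For instance
  ∂ab = b − a.
The resulting 6×12 matrix has rank 5, and its Smith normal form has invariant factors (1,1,1,1,1).

The boundary map ∂_2: C_2 → C_1 maps a triangle to the signed sum of its edges. For instance
  ∂ace = ce − ae + ac,
  ∂bdf = df − bf + bd.
As a 12×8 matrix over Z this has rank 7, with invariant factors (1,1,1,1,1,1,1).

Computing H_k = (kernel of ∂_k) / (image of ∂_{k+1}):

  H_0: rank C_0 − rank ∂_1 = 6 − 5 = 1, and the invariant factors of ∂_1 are all 1, so H_0 = Z.
  H_1: rank ker ∂_1 − rank ∂_2 = (12 − 5) − 7 = 0, and the invariant factors of ∂_2 are all 1, so H_1 = 0.
  H_2: rank ker ∂_2 − rank ∂_3 = (8 − 7) − 0 = 1, and there is no ∂_3, so H_2 = Z.

H_0 = Z,  H_1 = 0,  H_2 = Z.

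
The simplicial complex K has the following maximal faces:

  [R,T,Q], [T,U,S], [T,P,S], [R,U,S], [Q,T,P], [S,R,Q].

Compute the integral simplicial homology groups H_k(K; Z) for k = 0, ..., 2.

H_0 ≅ Z,  H_1 ≅ Z,  H_2 = 0.

Order the vertices as P < Q < R < S < T < U. Listing each simplex with vertices in this order, K has dimension 2 with simplices:

  0-simplices (6): P, Q, R, S, T, U
  1-simplices (12): PQ, PS, PT, QR, QS, QT, RS, RT, RU, ST, SU, TU
  2-simplices (6): PQT, PST, QRS, QRT, RSU, STU

giving chain groups C_0 ≅ Z^6, C_1 ≅ Z^12, C_2 ≅ Z^6.

∂_1: C_1 → C_0 sends each edge [p,q] (with p < q) to q − p. For instance
  ∂QT = T − Q.
The resulting 6×12 matrix has rank 5, and its Smith normal form has invariant factors (1,1,1,1,1).

The boundary map ∂_2: C_2 → C_1 maps a triangle to the signed sum of its edges. For instance
  ∂RSU = SU − RU + RS,
  ∂PST = ST − PT + PS.
The 12×6 boundary matrix has rank 6 and Smith normal form diag(1,1,1,1,1,1).

Reading off H_k = ker ∂_k / im ∂_{k+1}:

  H_0: rank C_0 − rank ∂_1 = 6 − 5 = 1, and the invariant factors of ∂_1 are all 1, so H_0 = Z.
  H_1: rank ker ∂_1 − rank ∂_2 = (12 − 5) − 6 = 1, and the invariant factors of ∂_2 are all 1, so H_1 = Z.
  H_2: rank ker ∂_2 − rank ∂_3 = (6 − 6) − 0 = 0, and there is no ∂_3, so H_2 = 0.

(K is a triangulation of the cylinder S^1 x I.)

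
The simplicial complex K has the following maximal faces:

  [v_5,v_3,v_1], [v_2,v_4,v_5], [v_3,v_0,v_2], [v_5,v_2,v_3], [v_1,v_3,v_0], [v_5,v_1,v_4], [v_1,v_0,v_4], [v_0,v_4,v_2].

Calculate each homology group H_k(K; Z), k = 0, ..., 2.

H_0 ≅ Z,  H_1 = 0,  H_2 ≅ Z.

Take the total order v_0 < v_1 < v_2 < v_3 < v_4 < v_5 on the vertex set. Then K (dimension 2) consists of the simplices:

  0-simplices (6): [v_0], [v_1], [v_2], [v_3], [v_4], [v_5]
  1-simplices (12): [v_0,v_1], [v_0,v_2], [v_0,v_3], [v_0,v_4], [v_1,v_3], [v_1,v_4], [v_1,v_5], [v_2,v_3], [v_2,v_4], [v_2,v_5], [v_3,v_5], [v_4,v_5]
  2-simplices (8): [v_0,v_1,v_3], [v_0,v_1,v_4], [v_0,v_2,v_3], [v_0,v_2,v_4], [v_1,v_3,v_5], [v_1,v_4,v_5], [v_2,v_3,v_5], [v_2,v_4,v_5]

Hence C_0 ≅ Z^6, C_1 ≅ Z^12, C_2 ≅ Z^8.

∂_1: C_1 → C_0 sends each edge [p,q] (with p < q) to q − p. For instance
  ∂[v_2,v_3] = [v_3] − [v_2].
The 6×12 boundary matrix has rank 5 and Smith normal form diag(1,1,1,1,1).

Boundary ∂_2: C_2 → C_1 acts by ∂[p,q,r] = [q,r] − [p,r] + [p,q]. For instance
  ∂[v_0,v_2,v_4] = [v_2,v_4] − [v_0,v_4] + [v_0,v_2],
  ∂[v_0,v_2,v_3] = [v_2,v_3] − [v_0,v_3] + [v_0,v_2].
The 12×8 boundary matrix has rank 7 and Smith normal form diag(1,1,1,1,1,1,1).

Computing H_k = (kernel of ∂_k) / (image of ∂_{k+1}):

  H_0: rank C_0 − rank ∂_1 = 6 − 5 = 1, and the invariant factors of ∂_1 are all 1, so H_0 = Z.
  H_1: rank ker ∂_1 − rank ∂_2 = (12 − 5) − 7 = 0, and the invariant factors of ∂_2 are all 1, so H_1 = 0.
  H_2: rank ker ∂_2 − rank ∂_3 = (8 − 7) − 0 = 1, and there is no ∂_3, so H_2 = Z.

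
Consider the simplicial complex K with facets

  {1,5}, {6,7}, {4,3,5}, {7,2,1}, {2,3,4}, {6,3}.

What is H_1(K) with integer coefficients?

Fix the vertex order 1 < 2 < 3 < 4 < 5 < 6 < 7 and write every simplex with vertices in increasing order. Then dim K = 2 and the simplices of K are:

  0-simplices (7): [1], [2], [3], [4], [5], [6], [7]
  1-simplices (11): [1,2], [1,5], [1,7], [2,3], [2,4], [2,7], [3,4], [3,5], [3,6], [4,5], [6,7]
  2-simplices (3): [1,2,7], [2,3,4], [3,4,5]

giving chain groups C_0 ≅ Z^7, C_1 ≅ Z^11, C_2 ≅ Z^3.

The boundary map ∂_1: C_1 → C_0 is given by ∂[p,q] = [q] − [p]. For instance
  ∂[6,7] = [7] − [6].
As a 7×11 matrix over Z this has rank 6, with invariant factors (1,1,1,1,1,1).

The boundary map ∂_2: C_2 → C_1 maps a triangle to the signed sum of its edges. For instance
  ∂[1,2,7] = [2,7] − [1,7] + [1,2],
  ∂[3,4,5] = [4,5] − [3,5] + [3,4].
As a 11×3 matrix over Z this has rank 3, with invariant factors (1,1,1).

From H_k ≅ ker(∂_k) / im(∂_{k+1}) we obtain:

  H_1: rank ker ∂_1 − rank ∂_2 = (11 − 6) − 3 = 2, and the invariant factors of ∂_2 are all 1, so H_1 ≅ Z^2.

H_1 = Z^2.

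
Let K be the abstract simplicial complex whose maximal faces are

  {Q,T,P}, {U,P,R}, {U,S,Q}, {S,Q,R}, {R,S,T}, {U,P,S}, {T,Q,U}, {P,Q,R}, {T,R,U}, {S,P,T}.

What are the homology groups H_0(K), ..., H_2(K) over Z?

Fix the vertex order P < Q < R < S < T < U and write every simplex with vertices in increasing order. Then dim K = 2 and the simplices of K are:

  0-simplices (6): P, Q, R, S, T, U
  1-simplices (15): PQ, PR, PS, PT, PU, QR, QS, QT, QU, RS, RT, RU, ST, SU, TU
  2-simplices (10): PQR, PQT, PRU, PST, PSU, QRS, QSU, QTU, RST, RTU

giving chain groups C_0 ≅ Z^6, C_1 ≅ Z^15, C_2 ≅ Z^10.

∂_1: C_1 → C_0 is given by ∂[p,q] = [q] − [p]. For instance
  ∂QT = T − Q.
The 6×15 boundary matrix has rank 5 and Smith normal form diag(1,1,1,1,1).

Boundary ∂_2: C_2 → C_1 maps a triangle to the signed sum of its edges. For instance
  ∂PSU = SU − PU + PS,
  ∂PRU = RU − PU + PR.
The 15×10 boundary matrix has rank 10 and Smith normal form diag(1,1,1,1,1,1,1,1,1,2).

From H_k ≅ ker(∂_k) / im(∂_{k+1}) we obtain:

  H_0: rank C_0 − rank ∂_1 = 6 − 5 = 1, and the invariant factors of ∂_1 are all 1, so H_0 = Z.
  H_1: rank ker ∂_1 − rank ∂_2 = (15 − 5) − 10 = 0, and ∂_2 has invariant factor 2 > 1, so H_1 = Z/2.
  H_2: rank ker ∂_2 − rank ∂_3 = (10 − 10) − 0 = 0, and there is no ∂_3, so H_2 = 0.

As a check, the Euler characteristic is 6 − 15 + 10 = 1, which agrees with 1 − 0 + 0 = 1.

H_0 = Z,  H_1 = Z/2,  H_2 = 0.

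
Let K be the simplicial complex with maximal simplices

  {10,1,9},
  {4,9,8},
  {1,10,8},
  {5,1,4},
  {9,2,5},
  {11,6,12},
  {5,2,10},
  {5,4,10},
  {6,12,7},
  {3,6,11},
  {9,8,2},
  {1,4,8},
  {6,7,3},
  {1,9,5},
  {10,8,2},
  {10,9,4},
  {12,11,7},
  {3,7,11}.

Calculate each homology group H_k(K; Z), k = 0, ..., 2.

H_0 = Z^2,  H_1 = Z/2,  H_2 = Z.

K has 12 vertices, 27 edges, 18 triangles.
rank ∂_0 = 0, rank ∂_1 = 10 ⇒ b_0 = 12 − 0 − 10 = 2; all invariant factors of ∂_1 are 1 so no torsion. So H_0 = Z^2.
rank ∂_1 = 10, rank ∂_2 = 17 ⇒ b_1 = 27 − 10 − 17 = 0; ∂_2 has invariant factor(s) [2] giving torsion. So H_1 = Z/2.
rank ∂_2 = 17, rank ∂_3 = 0 ⇒ b_2 = 18 − 17 − 0 = 1. So H_2 = Z.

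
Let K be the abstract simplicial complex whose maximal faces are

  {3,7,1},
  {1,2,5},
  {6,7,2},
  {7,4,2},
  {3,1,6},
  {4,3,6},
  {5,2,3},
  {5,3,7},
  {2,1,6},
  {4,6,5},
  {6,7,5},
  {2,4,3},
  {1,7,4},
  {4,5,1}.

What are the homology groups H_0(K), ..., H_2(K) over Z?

Fix the vertex order 1 < 2 < 3 < 4 < 5 < 6 < 7 and write every simplex with vertices in increasing order. Then dim K = 2 and the simplices of K are:

  0-simplices (7): [1], [2], [3], [4], [5], [6], [7]
  1-simplices (21): [1,2], [1,3], [1,4], [1,5], [1,6], [1,7], [2,3], [2,4], [2,5], [2,6], [2,7], [3,4], [3,5], [3,6], [3,7], [4,5], [4,6], [4,7], [5,6], [5,7], [6,7]
  2-simplices (14): [1,2,5], [1,2,6], [1,3,6], [1,3,7], [1,4,5], [1,4,7], [2,3,4], [2,3,5], [2,4,7], [2,6,7], [3,4,6], [3,5,7], [4,5,6], [5,6,7]

so the chain groups are C_0 ≅ Z^7, C_1 ≅ Z^21, C_2 ≅ Z^14.

The boundary map ∂_1: C_1 → C_0 maps an edge to its endpoints' difference, ∂[p,q] = q − p.
The 7×21 boundary matrix has rank 6 and Smith normal form diag(1,1,1,1,1,1).

∂_2: C_2 → C_1 maps a triangle to the signed sum of its edges. For instance
  ∂[2,4,7] = [4,7] − [2,7] + [2,4],
  ∂[3,5,7] = [5,7] − [3,7] + [3,5].
The 21×14 boundary matrix has rank 13 and Smith normal form diag(1,1,1,1,1,1,1,1,1,1,1,1,1).

Computing H_k = (kernel of ∂_k) / (image of ∂_{k+1}):

  H_0: rank C_0 − rank ∂_1 = 7 − 6 = 1, and the invariant factors of ∂_1 are all 1, so H_0 ≅ Z.
  H_1: rank ker ∂_1 − rank ∂_2 = (21 − 6) − 13 = 2, and the invariant factors of ∂_2 are all 1, so H_1 ≅ Z^2.
  H_2: rank ker ∂_2 − rank ∂_3 = (14 − 13) − 0 = 1, and there is no ∂_3, so H_2 ≅ Z.

H_0 ≅ Z,  H_1 ≅ Z^2,  H_2 ≅ Z.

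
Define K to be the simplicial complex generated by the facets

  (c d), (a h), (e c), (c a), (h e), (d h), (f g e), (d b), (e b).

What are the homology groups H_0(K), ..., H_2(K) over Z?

Order the vertices as a < b < c < d < e < f < g < h. Listing each simplex with vertices in this order, K has dimension 2 with simplices:

  0-simplices (8): a, b, c, d, e, f, g, h
  1-simplices (11): ac, ah, bd, be, cd, ce, dh, ef, eg, eh, fg
  2-simplices (1): efg

giving chain groups C_0 ≅ Z^8, C_1 ≅ Z^11, C_2 ≅ Z^1.

∂_1: C_1 → C_0 maps an edge to its endpoints' difference, ∂[p,q] = q − p. For instance
  ∂ef = f − e.
As a 8×11 matrix over Z this has rank 7, with invariant factors (1,1,1,1,1,1,1).

∂_2: C_2 → C_1 acts by ∂[p,q,r] = [q,r] − [p,r] + [p,q]. For instance
  ∂efg = fg − eg + ef.
The resulting 11×1 matrix has rank 1, and its Smith normal form has invariant factors (1).

Now H_k = ker ∂_k / im ∂_{k+1}, so:

  H_0: rank C_0 − rank ∂_1 = 8 − 7 = 1, and the invariant factors of ∂_1 are all 1, so H_0 ≅ Z.
  H_1: rank ker ∂_1 − rank ∂_2 = (11 − 7) − 1 = 3, and the invariant factors of ∂_2 are all 1, so H_1 ≅ Z^3.
  H_2: rank ker ∂_2 − rank ∂_3 = (1 − 1) − 0 = 0, and there is no ∂_3, so H_2 ≅ 0.

As a check, the Euler characteristic is 8 − 11 + 1 = -2, which agrees with 1 − 3 + 0 = -2.

H_0 ≅ Z,  H_1 ≅ Z^3,  H_2 = 0.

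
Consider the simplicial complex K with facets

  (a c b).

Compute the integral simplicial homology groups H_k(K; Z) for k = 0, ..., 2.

H_0 ≅ Z,  H_1 = 0,  H_2 = 0.

Take the total order a < b < c on the vertex set. Then K (dimension 2) consists of the simplices:

  0-simplices (3): a, b, c
  1-simplices (3): ab, ac, bc
  2-simplices (1): abc

so the chain groups are C_0 ≅ Z^3, C_1 ≅ Z^3, C_2 ≅ Z^1.

∂_1: C_1 → C_0 sends each edge [p,q] (with p < q) to q − p.
The resulting 3×3 matrix has rank 2, and its Smith normal form has invariant factors (1,1).

Boundary ∂_2: C_2 → C_1 acts by ∂[p,q,r] = [q,r] − [p,r] + [p,q]. For instance
  ∂abc = bc − ac + ab.
As a 3×1 matrix over Z this has rank 1, with invariant factors (1).

Computing H_k = (kernel of ∂_k) / (image of ∂_{k+1}):

  H_0: rank C_0 − rank ∂_1 = 3 − 2 = 1, and the invariant factors of ∂_1 are all 1, so H_0 ≅ Z.
  H_1: rank ker ∂_1 − rank ∂_2 = (3 − 2) − 1 = 0, and the invariant factors of ∂_2 are all 1, so H_1 ≅ 0.
  H_2: rank ker ∂_2 − rank ∂_3 = (1 − 1) − 0 = 0, and there is no ∂_3, so H_2 ≅ 0.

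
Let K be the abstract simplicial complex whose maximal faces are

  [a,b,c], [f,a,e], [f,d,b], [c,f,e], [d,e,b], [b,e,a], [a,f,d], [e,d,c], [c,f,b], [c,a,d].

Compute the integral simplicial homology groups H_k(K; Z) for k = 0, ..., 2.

K has 6 vertices, 15 edges, 10 triangles.
rank ∂_0 = 0, rank ∂_1 = 5 ⇒ b_0 = 6 − 0 − 5 = 1; all invariant factors of ∂_1 are 1 so no torsion. So H_0 = Z.
rank ∂_1 = 5, rank ∂_2 = 10 ⇒ b_1 = 15 − 5 − 10 = 0; ∂_2 has invariant factor(s) [2] giving torsion. So H_1 = Z/2.
rank ∂_2 = 10, rank ∂_3 = 0 ⇒ b_2 = 10 − 10 − 0 = 0. So H_2 = 0.

H_0 = Z,  H_1 = Z/2,  H_2 = 0.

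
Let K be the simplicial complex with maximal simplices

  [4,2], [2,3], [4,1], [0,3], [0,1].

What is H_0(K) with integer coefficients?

K has 5 vertices, 5 edges.
rank ∂_0 = 0, rank ∂_1 = 4 ⇒ b_0 = 5 − 0 − 4 = 1; all invariant factors of ∂_1 are 1 so no torsion. So H_0 ≅ Z.

H_0 = Z.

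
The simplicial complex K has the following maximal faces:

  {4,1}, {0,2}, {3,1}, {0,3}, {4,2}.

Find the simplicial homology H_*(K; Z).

H_0 = Z,  H_1 = Z.

We work with the vertex ordering 0 < 1 < 2 < 3 < 4. The simplices of K, each written with vertices in increasing order, are:

  0-simplices (5): [0], [1], [2], [3], [4]
  1-simplices (5): [0,2], [0,3], [1,3], [1,4], [2,4]

Hence C_0 ≅ Z^5, C_1 ≅ Z^5.

The boundary map ∂_1: C_1 → C_0 is given by ∂[p,q] = [q] − [p].
This gives a 5×5 integer matrix of rank 4; reducing to Smith normal form yields diagonal entries (1,1,1,1).

Reading off H_k = ker ∂_k / im ∂_{k+1}:

  H_0: rank C_0 − rank ∂_1 = 5 − 4 = 1, and the invariant factors of ∂_1 are all 1, so H_0 ≅ Z.
  H_1: rank ker ∂_1 − rank ∂_2 = (5 − 4) − 0 = 1, and there is no ∂_2, so H_1 ≅ Z.

(K is a triangulation of the circle S^1.)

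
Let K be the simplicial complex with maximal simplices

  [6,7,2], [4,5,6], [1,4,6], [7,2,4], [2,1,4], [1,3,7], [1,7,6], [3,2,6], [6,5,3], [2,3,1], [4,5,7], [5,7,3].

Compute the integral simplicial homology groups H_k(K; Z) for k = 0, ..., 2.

H_0 = Z,  H_1 = Z/2Z,  H_2 = 0.

We work with the vertex ordering 1 < 2 < 3 < 4 < 5 < 6 < 7. The simplices of K, each written with vertices in increasing order, are:

  0-simplices (7): [1], [2], [3], [4], [5], [6], [7]
  1-simplices (18): [1,2], [1,3], [1,4], [1,6], [1,7], [2,3], [2,4], [2,6], [2,7], [3,5], [3,6], [3,7], [4,5], [4,6], [4,7], [5,6], [5,7], [6,7]
  2-simplices (12): [1,2,3], [1,2,4], [1,3,7], [1,4,6], [1,6,7], [2,3,6], [2,4,7], [2,6,7], [3,5,6], [3,5,7], [4,5,6], [4,5,7]

giving chain groups C_0 ≅ Z^7, C_1 ≅ Z^18, C_2 ≅ Z^12.

Boundary ∂_1: C_1 → C_0 is given by ∂[p,q] = [q] − [p]. For instance
  ∂[5,6] = [6] − [5].
The 7×18 boundary matrix has rank 6 and Smith normal form diag(1,1,1,1,1,1).

Boundary ∂_2: C_2 → C_1 maps a triangle to the signed sum of its edges. For instance
  ∂[1,2,4] = [2,4] − [1,4] + [1,2],
  ∂[1,2,3] = [2,3] − [1,3] + [1,2].
The 18×12 boundary matrix has rank 12 and Smith normal form diag(1,1,1,1,1,1,1,1,1,1,1,2).

Now H_k = ker ∂_k / im ∂_{k+1}, so:

  H_0: rank C_0 − rank ∂_1 = 7 − 6 = 1, and the invariant factors of ∂_1 are all 1, so H_0 ≅ Z.
  H_1: rank ker ∂_1 − rank ∂_2 = (18 − 6) − 12 = 0, and ∂_2 has invariant factor 2 > 1, so H_1 ≅ Z/2Z.
  H_2: rank ker ∂_2 − rank ∂_3 = (12 − 12) − 0 = 0, and there is no ∂_3, so H_2 ≅ 0.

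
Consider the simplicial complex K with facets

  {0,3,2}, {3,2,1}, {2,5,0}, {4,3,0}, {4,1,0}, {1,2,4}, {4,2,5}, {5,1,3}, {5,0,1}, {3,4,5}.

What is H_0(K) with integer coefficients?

Order the vertices as 0 < 1 < 2 < 3 < 4 < 5. Listing each simplex with vertices in this order, K has dimension 2 with simplices:

  0-simplices (6): [0], [1], [2], [3], [4], [5]
  1-simplices (15): [0,1], [0,2], [0,3], [0,4], [0,5], [1,2], [1,3], [1,4], [1,5], [2,3], [2,4], [2,5], [3,4], [3,5], [4,5]
  2-simplices (10): [0,1,4], [0,1,5], [0,2,3], [0,2,5], [0,3,4], [1,2,3], [1,2,4], [1,3,5], [2,4,5], [3,4,5]

Hence C_0 ≅ Z^6, C_1 ≅ Z^15, C_2 ≅ Z^10.

Boundary ∂_1: C_1 → C_0 sends each edge [p,q] (with p < q) to q − p. For instance
  ∂[2,4] = [4] − [2].
The resulting 6×15 matrix has rank 5, and its Smith normal form has invariant factors (1,1,1,1,1).

Boundary ∂_2: C_2 → C_1 maps a triangle to the signed sum of its edges. For instance
  ∂[0,1,4] = [1,4] − [0,4] + [0,1],
  ∂[0,3,4] = [3,4] − [0,4] + [0,3].
The resulting 15×10 matrix has rank 10, and its Smith normal form has invariant factors (1,1,1,1,1,1,1,1,1,2).

From H_k ≅ ker(∂_k) / im(∂_{k+1}) we obtain:

  H_0: rank C_0 − rank ∂_1 = 6 − 5 = 1, and the invariant factors of ∂_1 are all 1, so H_0 = Z.

H_0 ≅ Z.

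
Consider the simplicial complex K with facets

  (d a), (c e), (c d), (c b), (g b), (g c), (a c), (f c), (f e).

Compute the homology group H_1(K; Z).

H_1 ≅ Z^3.

K has 7 vertices, 9 edges.
rank ∂_1 = 6, rank ∂_2 = 0 ⇒ b_1 = 9 − 6 − 0 = 3. So H_1 ≅ Z^3.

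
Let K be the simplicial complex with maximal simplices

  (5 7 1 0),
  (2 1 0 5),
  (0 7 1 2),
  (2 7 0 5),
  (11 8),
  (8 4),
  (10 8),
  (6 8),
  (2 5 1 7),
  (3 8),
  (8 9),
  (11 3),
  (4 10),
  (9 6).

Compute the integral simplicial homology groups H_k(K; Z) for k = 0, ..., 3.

H_0 ≅ Z^2,  H_1 ≅ Z^3,  H_2 = 0,  H_3 ≅ Z.

K has 12 vertices, 19 edges, 10 triangles, 5 3-simplices.
rank ∂_0 = 0, rank ∂_1 = 10 ⇒ b_0 = 12 − 0 − 10 = 2; all invariant factors of ∂_1 are 1 so no torsion. So H_0 ≅ Z^2.
rank ∂_1 = 10, rank ∂_2 = 6 ⇒ b_1 = 19 − 10 − 6 = 3; all invariant factors of ∂_2 are 1 so no torsion. So H_1 ≅ Z^3.
rank ∂_2 = 6, rank ∂_3 = 4 ⇒ b_2 = 10 − 6 − 4 = 0; all invariant factors of ∂_3 are 1 so no torsion. So H_2 ≅ 0.
rank ∂_3 = 4, rank ∂_4 = 0 ⇒ b_3 = 5 − 4 − 0 = 1. So H_3 ≅ Z.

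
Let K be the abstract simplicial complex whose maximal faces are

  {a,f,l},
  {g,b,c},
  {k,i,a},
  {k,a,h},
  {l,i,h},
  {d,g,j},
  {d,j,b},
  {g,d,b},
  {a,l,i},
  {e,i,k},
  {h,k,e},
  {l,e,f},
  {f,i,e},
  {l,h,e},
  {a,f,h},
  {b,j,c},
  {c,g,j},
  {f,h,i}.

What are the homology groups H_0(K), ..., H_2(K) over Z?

Order the vertices as a < b < c < d < e < f < g < h < i < j < k < l. Listing each simplex with vertices in this order, K has dimension 2 with simplices:

  0-simplices (12): a, b, c, d, e, f, g, h, i, j, k, l
  1-simplices (27): af, ah, ai, ak, al, bc, bd, bg, bj, cg, cj, dg, dj, ef, eh, ei, ek, el, fh, fi, fl, gj, hi, hk, hl, ik, il
  2-simplices (18): afh, afl, ahk, aik, ail, bcg, bcj, bdg, bdj, cgj, dgj, efi, efl, ehk, ehl, eik, fhi, hil

giving chain groups C_0 ≅ Z^12, C_1 ≅ Z^27, C_2 ≅ Z^18.

∂_1: C_1 → C_0 maps an edge to its endpoints' difference, ∂[p,q] = q − p.
The 12×27 boundary matrix has rank 10 and Smith normal form diag(1,1,1,1,1,1,1,1,1,1).

Boundary ∂_2: C_2 → C_1 sends each 2-simplex [p,q,r] to [q,r] − [p,r] + [p,q]. For instance
  ∂hil = il − hl + hi,
  ∂efi = fi − ei + ef.
This gives a 27×18 integer matrix of rank 17; reducing to Smith normal form yields diagonal entries (1,1,1,1,1,1,1,1,1,1,1,1,1,1,1,1,2).

Now H_k = ker ∂_k / im ∂_{k+1}, so:

  H_0: rank C_0 − rank ∂_1 = 12 − 10 = 2, and the invariant factors of ∂_1 are all 1, so H_0 ≅ Z^2.
  H_1: rank ker ∂_1 − rank ∂_2 = (27 − 10) − 17 = 0, and ∂_2 has invariant factor 2 > 1, so H_1 ≅ Z/2.
  H_2: rank ker ∂_2 − rank ∂_3 = (18 − 17) − 0 = 1, and there is no ∂_3, so H_2 ≅ Z.

As a check, the Euler characteristic is 12 − 27 + 18 = 3, which agrees with 2 − 0 + 1 = 3.

H_0 = Z^2,  H_1 = Z/2,  H_2 = Z.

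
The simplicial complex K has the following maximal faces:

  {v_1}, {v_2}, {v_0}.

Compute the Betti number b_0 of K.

Order the vertices as v_0 < v_1 < v_2. Listing each simplex with vertices in this order, K has dimension 0 with simplices:

  0-simplices (3): [v_0], [v_1], [v_2]

so the chain groups are C_0 ≅ Z^3.

Reading off H_k = ker ∂_k / im ∂_{k+1}:

  H_0: rank C_0 − rank ∂_1 = 3 − 0 = 3, and there is no ∂_1, so H_0 ≅ Z^3.

(K is a triangulation of a set of 3 points.)

Hence the Betti numbers are b_0 = 3.

b_0 = 3.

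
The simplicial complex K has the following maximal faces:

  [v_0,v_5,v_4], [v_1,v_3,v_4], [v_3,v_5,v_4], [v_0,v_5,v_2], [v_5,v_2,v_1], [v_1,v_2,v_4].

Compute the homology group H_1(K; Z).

Take the total order v_0 < v_1 < v_2 < v_3 < v_4 < v_5 on the vertex set. Then K (dimension 2) consists of the simplices:

  0-simplices (6): [v_0], [v_1], [v_2], [v_3], [v_4], [v_5]
  1-simplices (12): [v_0,v_2], [v_0,v_4], [v_0,v_5], [v_1,v_2], [v_1,v_3], [v_1,v_4], [v_1,v_5], [v_2,v_4], [v_2,v_5], [v_3,v_4], [v_3,v_5], [v_4,v_5]
  2-simplices (6): [v_0,v_2,v_5], [v_0,v_4,v_5], [v_1,v_2,v_4], [v_1,v_2,v_5], [v_1,v_3,v_4], [v_3,v_4,v_5]

giving chain groups C_0 ≅ Z^6, C_1 ≅ Z^12, C_2 ≅ Z^6.

The boundary map ∂_1: C_1 → C_0 sends each edge [p,q] (with p < q) to q − p. For instance
  ∂[v_1,v_2] = [v_2] − [v_1].
The 6×12 boundary matrix has rank 5 and Smith normal form diag(1,1,1,1,1).

The boundary map ∂_2: C_2 → C_1 acts by ∂[p,q,r] = [q,r] − [p,r] + [p,q]. For instance
  ∂[v_1,v_3,v_4] = [v_3,v_4] − [v_1,v_4] + [v_1,v_3],
  ∂[v_0,v_4,v_5] = [v_4,v_5] − [v_0,v_5] + [v_0,v_4].
The 12×6 boundary matrix has rank 6 and Smith normal form diag(1,1,1,1,1,1).

Now H_k = ker ∂_k / im ∂_{k+1}, so:

  H_1: rank ker ∂_1 − rank ∂_2 = (12 − 5) − 6 = 1, and the invariant factors of ∂_2 are all 1, so H_1 = Z.

H_1 = Z.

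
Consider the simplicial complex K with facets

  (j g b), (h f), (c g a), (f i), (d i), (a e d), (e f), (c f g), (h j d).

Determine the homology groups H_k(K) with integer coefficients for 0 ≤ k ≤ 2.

Order the vertices as a < b < c < d < e < f < g < h < i < j. Listing each simplex with vertices in this order, K has dimension 2 with simplices:

  0-simplices (10): a, b, c, d, e, f, g, h, i, j
  1-simplices (18): ac, ad, ae, ag, bg, bj, cf, cg, de, dh, di, dj, ef, fg, fh, fi, gj, hj
  2-simplices (5): acg, ade, bgj, cfg, dhj

so the chain groups are C_0 ≅ Z^10, C_1 ≅ Z^18, C_2 ≅ Z^5.

∂_1: C_1 → C_0 is given by ∂[p,q] = [q] − [p]. For instance
  ∂cf = f − c.
This gives a 10×18 integer matrix of rank 9; reducing to Smith normal form yields diagonal entries (1,1,1,1,1,1,1,1,1).

The boundary map ∂_2: C_2 → C_1 maps a triangle to the signed sum of its edges. For instance
  ∂dhj = hj − dj + dh,
  ∂cfg = fg − cg + cf.
The resulting 18×5 matrix has rank 5, and its Smith normal form has invariant factors (1,1,1,1,1).

From H_k ≅ ker(∂_k) / im(∂_{k+1}) we obtain:

  H_0: rank C_0 − rank ∂_1 = 10 − 9 = 1, and the invariant factors of ∂_1 are all 1, so H_0 ≅ Z.
  H_1: rank ker ∂_1 − rank ∂_2 = (18 − 9) − 5 = 4, and the invariant factors of ∂_2 are all 1, so H_1 ≅ Z^4.
  H_2: rank ker ∂_2 − rank ∂_3 = (5 − 5) − 0 = 0, and there is no ∂_3, so H_2 ≅ 0.

H_0 = Z,  H_1 = Z^4,  H_2 = 0.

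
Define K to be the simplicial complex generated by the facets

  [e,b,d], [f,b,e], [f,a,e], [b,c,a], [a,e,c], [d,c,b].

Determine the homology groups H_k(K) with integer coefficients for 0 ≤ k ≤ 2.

H_0 ≅ Z,  H_1 ≅ Z,  H_2 = 0.

Take the total order a < b < c < d < e < f on the vertex set. Then K (dimension 2) consists of the simplices:

  0-simplices (6): a, b, c, d, e, f
  1-simplices (12): ab, ac, ae, af, bc, bd, be, bf, cd, ce, de, ef
  2-simplices (6): abc, ace, aef, bcd, bde, bef

Hence C_0 ≅ Z^6, C_1 ≅ Z^12, C_2 ≅ Z^6.

The boundary map ∂_1: C_1 → C_0 sends each edge [p,q] (with p < q) to q − p.
As a 6×12 matrix over Z this has rank 5, with invariant factors (1,1,1,1,1).

∂_2: C_2 → C_1 sends each 2-simplex [p,q,r] to [q,r] − [p,r] + [p,q]. For instance
  ∂abc = bc − ac + ab,
  ∂bcd = cd − bd + bc.
As a 12×6 matrix over Z this has rank 6, with invariant factors (1,1,1,1,1,1).

From H_k ≅ ker(∂_k) / im(∂_{k+1}) we obtain:

  H_0: rank C_0 − rank ∂_1 = 6 − 5 = 1, and the invariant factors of ∂_1 are all 1, so H_0 = Z.
  H_1: rank ker ∂_1 − rank ∂_2 = (12 − 5) − 6 = 1, and the invariant factors of ∂_2 are all 1, so H_1 = Z.
  H_2: rank ker ∂_2 − rank ∂_3 = (6 − 6) − 0 = 0, and there is no ∂_3, so H_2 = 0.

(K is a triangulation of the cylinder S^1 x I.)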